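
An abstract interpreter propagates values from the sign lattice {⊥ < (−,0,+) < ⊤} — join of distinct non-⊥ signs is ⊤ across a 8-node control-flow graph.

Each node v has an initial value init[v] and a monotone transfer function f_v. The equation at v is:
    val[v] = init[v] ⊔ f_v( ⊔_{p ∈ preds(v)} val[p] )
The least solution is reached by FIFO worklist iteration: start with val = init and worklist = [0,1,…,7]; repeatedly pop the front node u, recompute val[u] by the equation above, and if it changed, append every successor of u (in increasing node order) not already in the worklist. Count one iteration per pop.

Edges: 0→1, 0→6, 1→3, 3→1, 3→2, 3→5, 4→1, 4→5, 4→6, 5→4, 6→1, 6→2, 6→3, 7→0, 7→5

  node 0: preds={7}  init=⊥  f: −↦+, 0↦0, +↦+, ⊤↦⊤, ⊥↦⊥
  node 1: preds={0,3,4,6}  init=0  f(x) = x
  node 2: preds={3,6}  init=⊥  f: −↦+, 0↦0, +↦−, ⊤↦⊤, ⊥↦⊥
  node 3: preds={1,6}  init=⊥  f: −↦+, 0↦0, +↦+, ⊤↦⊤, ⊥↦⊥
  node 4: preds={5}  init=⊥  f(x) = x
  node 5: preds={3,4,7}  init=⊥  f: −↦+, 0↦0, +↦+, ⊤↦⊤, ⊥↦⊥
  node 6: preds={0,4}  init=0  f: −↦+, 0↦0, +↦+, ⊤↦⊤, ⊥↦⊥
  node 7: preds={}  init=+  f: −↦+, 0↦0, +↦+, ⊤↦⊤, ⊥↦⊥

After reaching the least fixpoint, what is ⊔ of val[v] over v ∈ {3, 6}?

Trace (15 dequeues):
  [1] u=0 | in + | out + | prev ⊥ | push {}
  [2] u=1 | in ⊤ | out ⊤ | prev 0 | push {}
  [3] u=2 | in 0 | out 0 | prev ⊥ | push {}
  [4] u=3 | in ⊤ | out ⊤ | prev ⊥ | push {1,2}
  [5] u=4 | in ⊥ | out ⊥ | ==
  [6] u=5 | in ⊤ | out ⊤ | prev ⊥ | push {4}
  [7] u=6 | in + | out ⊤ | prev 0 | push {3}
  [8] u=7 | in ⊥ | out + | ==
  [9] u=1 | in ⊤ | out ⊤ | ==
  [10] u=2 | in ⊤ | out ⊤ | prev 0 | push {}
  [11] u=4 | in ⊤ | out ⊤ | prev ⊥ | push {1,5,6}
  [12] u=3 | in ⊤ | out ⊤ | ==
  [13] u=1 | in ⊤ | out ⊤ | ==
  [14] u=5 | in ⊤ | out ⊤ | ==
  [15] u=6 | in ⊤ | out ⊤ | ==

Converged values:
  [0] +
  [1] ⊤
  [2] ⊤
  [3] ⊤
  [4] ⊤
  [5] ⊤
  [6] ⊤
  [7] +

⊤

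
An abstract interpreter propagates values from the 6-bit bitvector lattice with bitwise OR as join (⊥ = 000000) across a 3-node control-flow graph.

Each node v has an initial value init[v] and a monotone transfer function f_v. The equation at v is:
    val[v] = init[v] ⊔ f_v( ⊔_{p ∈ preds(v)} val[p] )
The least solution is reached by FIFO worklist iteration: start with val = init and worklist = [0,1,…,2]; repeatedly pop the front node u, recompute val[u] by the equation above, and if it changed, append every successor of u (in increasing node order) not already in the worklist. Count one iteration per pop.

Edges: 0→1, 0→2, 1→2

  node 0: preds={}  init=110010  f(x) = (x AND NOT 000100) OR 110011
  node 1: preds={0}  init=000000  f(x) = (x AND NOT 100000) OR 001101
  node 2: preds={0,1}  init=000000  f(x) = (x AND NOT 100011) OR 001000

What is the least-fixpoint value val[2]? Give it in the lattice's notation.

Trace (3 dequeues):
  [1] u=0 | in 000000 | out 110011 | prev 110010 | push {}
  [2] u=1 | in 110011 | out 011111 | prev 000000 | push {}
  [3] u=2 | in 111111 | out 011100 | prev 000000 | push {}

Converged values:
  [0] 110011
  [1] 011111
  [2] 011100

011100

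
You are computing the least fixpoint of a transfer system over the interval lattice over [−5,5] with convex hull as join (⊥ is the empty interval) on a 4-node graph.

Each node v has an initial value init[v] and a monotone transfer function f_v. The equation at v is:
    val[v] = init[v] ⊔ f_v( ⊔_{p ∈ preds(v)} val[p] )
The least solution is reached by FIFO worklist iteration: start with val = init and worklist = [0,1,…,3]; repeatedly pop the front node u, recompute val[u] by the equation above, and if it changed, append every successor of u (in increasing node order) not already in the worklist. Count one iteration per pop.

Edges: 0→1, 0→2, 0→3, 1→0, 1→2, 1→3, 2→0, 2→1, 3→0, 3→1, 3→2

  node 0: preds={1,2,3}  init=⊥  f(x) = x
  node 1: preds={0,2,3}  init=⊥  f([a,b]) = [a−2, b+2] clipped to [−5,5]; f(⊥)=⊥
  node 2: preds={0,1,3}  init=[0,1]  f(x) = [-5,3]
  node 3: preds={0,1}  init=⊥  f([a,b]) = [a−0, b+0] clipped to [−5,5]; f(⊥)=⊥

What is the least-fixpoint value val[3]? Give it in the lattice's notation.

Worklist (12 pops):
  #1 pop 0: in=[0,1] → [0,1] (was ⊥); enqueue []
  #2 pop 1: in=[0,1] → [-2,3] (was ⊥); enqueue [0]
  #3 pop 2: in=[-2,3] → [-5,3] (was [0,1]); enqueue [1]
  #4 pop 3: in=[-2,3] → [-2,3] (was ⊥); enqueue [2]
  #5 pop 0: in=[-5,3] → [-5,3] (was [0,1]); enqueue [3]
  #6 pop 1: in=[-5,3] → [-5,5] (was [-2,3]); enqueue [0]
  #7 pop 2: in=[-5,5] → [-5,3] (no change)
  #8 pop 3: in=[-5,5] → [-5,5] (was [-2,3]); enqueue [1,2]
  #9 pop 0: in=[-5,5] → [-5,5] (was [-5,3]); enqueue [3]
  #10 pop 1: in=[-5,5] → [-5,5] (no change)
  #11 pop 2: in=[-5,5] → [-5,3] (no change)
  #12 pop 3: in=[-5,5] → [-5,5] (no change)

Fixpoint:
  val[0] = [-5,5]
  val[1] = [-5,5]
  val[2] = [-5,3]
  val[3] = [-5,5]

[-5,5]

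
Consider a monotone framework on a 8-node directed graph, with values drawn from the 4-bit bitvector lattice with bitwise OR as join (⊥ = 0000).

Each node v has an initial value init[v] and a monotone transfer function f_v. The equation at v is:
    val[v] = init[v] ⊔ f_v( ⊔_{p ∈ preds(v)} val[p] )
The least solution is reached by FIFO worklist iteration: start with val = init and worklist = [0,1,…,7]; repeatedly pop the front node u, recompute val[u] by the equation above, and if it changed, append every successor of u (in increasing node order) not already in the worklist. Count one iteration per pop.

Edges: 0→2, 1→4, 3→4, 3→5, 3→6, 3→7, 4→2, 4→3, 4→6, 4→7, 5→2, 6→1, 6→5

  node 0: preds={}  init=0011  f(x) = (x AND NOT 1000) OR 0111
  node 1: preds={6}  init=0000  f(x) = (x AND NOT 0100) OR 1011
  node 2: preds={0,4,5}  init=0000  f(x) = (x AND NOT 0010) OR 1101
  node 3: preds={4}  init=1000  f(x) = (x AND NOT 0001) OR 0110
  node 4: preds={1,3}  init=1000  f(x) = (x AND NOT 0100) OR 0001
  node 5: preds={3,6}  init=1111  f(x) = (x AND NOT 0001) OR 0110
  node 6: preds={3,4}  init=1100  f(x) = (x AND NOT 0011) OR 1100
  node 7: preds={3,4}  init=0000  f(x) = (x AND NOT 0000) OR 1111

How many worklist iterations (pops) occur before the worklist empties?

10

Trace (10 dequeues):
  [1] u=0 | in 0000 | out 0111 | prev 0011 | push {}
  [2] u=1 | in 1100 | out 1011 | prev 0000 | push {}
  [3] u=2 | in 1111 | out 1101 | prev 0000 | push {}
  [4] u=3 | in 1000 | out 1110 | prev 1000 | push {}
  [5] u=4 | in 1111 | out 1011 | prev 1000 | push {2,3}
  [6] u=5 | in 1110 | out 1111 | ==
  [7] u=6 | in 1111 | out 1100 | ==
  [8] u=7 | in 1111 | out 1111 | prev 0000 | push {}
  [9] u=2 | in 1111 | out 1101 | ==
  [10] u=3 | in 1011 | out 1110 | ==

Converged values:
  [0] 0111
  [1] 1011
  [2] 1101
  [3] 1110
  [4] 1011
  [5] 1111
  [6] 1100
  [7] 1111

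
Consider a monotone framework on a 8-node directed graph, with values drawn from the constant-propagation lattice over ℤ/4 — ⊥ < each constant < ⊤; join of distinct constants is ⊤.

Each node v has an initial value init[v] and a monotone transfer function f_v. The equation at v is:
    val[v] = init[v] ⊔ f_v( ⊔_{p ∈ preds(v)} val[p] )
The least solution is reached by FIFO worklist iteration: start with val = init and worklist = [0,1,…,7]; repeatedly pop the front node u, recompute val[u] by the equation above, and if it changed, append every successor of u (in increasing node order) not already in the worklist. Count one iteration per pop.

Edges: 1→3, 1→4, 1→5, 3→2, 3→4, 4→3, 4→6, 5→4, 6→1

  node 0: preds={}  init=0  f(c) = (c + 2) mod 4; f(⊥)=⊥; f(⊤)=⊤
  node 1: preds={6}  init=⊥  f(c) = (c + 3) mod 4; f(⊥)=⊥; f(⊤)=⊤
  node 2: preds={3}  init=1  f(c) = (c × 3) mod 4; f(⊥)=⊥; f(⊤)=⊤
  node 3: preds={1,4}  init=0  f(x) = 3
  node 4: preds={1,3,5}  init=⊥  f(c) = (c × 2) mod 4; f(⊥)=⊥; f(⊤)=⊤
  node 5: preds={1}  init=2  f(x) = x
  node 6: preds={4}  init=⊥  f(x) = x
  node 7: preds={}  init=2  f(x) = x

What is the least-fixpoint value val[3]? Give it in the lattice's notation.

⊤

Iteration log — 15 steps:
  step 1. node 0  ⊔preds=⊥  new=0  stable
  step 2. node 1  ⊔preds=⊥  new=⊥  stable
  step 3. node 2  ⊔preds=0  new=⊤  old=1  +wl: 
  step 4. node 3  ⊔preds=⊥  new=⊤  old=0  +wl: 2
  step 5. node 4  ⊔preds=⊤  new=⊤  old=⊥  +wl: 3
  step 6. node 5  ⊔preds=⊥  new=2  stable
  step 7. node 6  ⊔preds=⊤  new=⊤  old=⊥  +wl: 1
  step 8. node 7  ⊔preds=⊥  new=2  stable
  step 9. node 2  ⊔preds=⊤  new=⊤  stable
  step 10. node 3  ⊔preds=⊤  new=⊤  stable
  step 11. node 1  ⊔preds=⊤  new=⊤  old=⊥  +wl: 3,4,5
  step 12. node 3  ⊔preds=⊤  new=⊤  stable
  step 13. node 4  ⊔preds=⊤  new=⊤  stable
  step 14. node 5  ⊔preds=⊤  new=⊤  old=2  +wl: 4
  step 15. node 4  ⊔preds=⊤  new=⊤  stable

Least fixpoint reached:
  node 0: 0
  node 1: ⊤
  node 2: ⊤
  node 3: ⊤
  node 4: ⊤
  node 5: ⊤
  node 6: ⊤
  node 7: 2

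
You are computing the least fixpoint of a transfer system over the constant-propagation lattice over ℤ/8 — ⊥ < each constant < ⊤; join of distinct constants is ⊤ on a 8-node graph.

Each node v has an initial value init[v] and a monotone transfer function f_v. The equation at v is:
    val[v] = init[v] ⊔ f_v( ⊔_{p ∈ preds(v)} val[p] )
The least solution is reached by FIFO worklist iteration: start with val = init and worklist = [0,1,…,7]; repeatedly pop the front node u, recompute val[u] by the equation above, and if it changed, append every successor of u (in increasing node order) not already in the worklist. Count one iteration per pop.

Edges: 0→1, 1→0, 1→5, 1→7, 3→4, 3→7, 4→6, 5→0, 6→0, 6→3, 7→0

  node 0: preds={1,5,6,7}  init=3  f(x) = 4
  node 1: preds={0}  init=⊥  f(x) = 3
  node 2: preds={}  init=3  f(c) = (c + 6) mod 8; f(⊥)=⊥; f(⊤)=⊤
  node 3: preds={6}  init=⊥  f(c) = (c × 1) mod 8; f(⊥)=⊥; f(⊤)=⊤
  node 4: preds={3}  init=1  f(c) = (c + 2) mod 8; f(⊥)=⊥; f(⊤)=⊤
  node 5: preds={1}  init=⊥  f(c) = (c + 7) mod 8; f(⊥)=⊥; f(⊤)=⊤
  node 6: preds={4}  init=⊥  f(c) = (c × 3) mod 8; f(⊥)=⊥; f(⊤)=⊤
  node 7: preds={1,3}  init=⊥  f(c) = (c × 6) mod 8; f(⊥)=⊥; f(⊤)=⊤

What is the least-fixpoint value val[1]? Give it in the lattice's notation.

Worklist (18 pops):
  #1 pop 0: in=⊥ → ⊤ (was 3); enqueue []
  #2 pop 1: in=⊤ → 3 (was ⊥); enqueue [0]
  #3 pop 2: in=⊥ → 3 (no change)
  #4 pop 3: in=⊥ → ⊥ (no change)
  #5 pop 4: in=⊥ → 1 (no change)
  #6 pop 5: in=3 → 2 (was ⊥); enqueue []
  #7 pop 6: in=1 → 3 (was ⊥); enqueue [3]
  #8 pop 7: in=3 → 2 (was ⊥); enqueue []
  #9 pop 0: in=⊤ → ⊤ (no change)
  #10 pop 3: in=3 → 3 (was ⊥); enqueue [4,7]
  #11 pop 4: in=3 → ⊤ (was 1); enqueue [6]
  #12 pop 7: in=3 → 2 (no change)
  #13 pop 6: in=⊤ → ⊤ (was 3); enqueue [0,3]
  #14 pop 0: in=⊤ → ⊤ (no change)
  #15 pop 3: in=⊤ → ⊤ (was 3); enqueue [4,7]
  #16 pop 4: in=⊤ → ⊤ (no change)
  #17 pop 7: in=⊤ → ⊤ (was 2); enqueue [0]
  #18 pop 0: in=⊤ → ⊤ (no change)

Fixpoint:
  val[0] = ⊤
  val[1] = 3
  val[2] = 3
  val[3] = ⊤
  val[4] = ⊤
  val[5] = 2
  val[6] = ⊤
  val[7] = ⊤

3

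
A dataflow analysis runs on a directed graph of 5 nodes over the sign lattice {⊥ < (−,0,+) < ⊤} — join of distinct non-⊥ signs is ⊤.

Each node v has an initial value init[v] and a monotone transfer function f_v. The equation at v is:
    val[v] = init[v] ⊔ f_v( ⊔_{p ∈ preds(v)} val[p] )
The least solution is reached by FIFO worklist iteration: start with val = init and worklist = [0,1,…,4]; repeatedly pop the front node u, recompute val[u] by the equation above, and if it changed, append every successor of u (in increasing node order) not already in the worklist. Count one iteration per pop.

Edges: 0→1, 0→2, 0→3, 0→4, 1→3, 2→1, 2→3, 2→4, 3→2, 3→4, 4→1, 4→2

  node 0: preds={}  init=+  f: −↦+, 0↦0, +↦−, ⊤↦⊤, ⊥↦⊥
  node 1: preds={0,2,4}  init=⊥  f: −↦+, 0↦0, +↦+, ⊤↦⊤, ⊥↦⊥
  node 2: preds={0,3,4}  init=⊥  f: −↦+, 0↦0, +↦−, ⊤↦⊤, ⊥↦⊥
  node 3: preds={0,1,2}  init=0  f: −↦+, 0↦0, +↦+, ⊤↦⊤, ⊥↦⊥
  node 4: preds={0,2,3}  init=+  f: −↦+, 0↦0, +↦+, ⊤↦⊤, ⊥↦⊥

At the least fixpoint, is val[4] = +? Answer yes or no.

Worklist (8 pops):
  #1 pop 0: in=⊥ → + (no change)
  #2 pop 1: in=+ → + (was ⊥); enqueue []
  #3 pop 2: in=⊤ → ⊤ (was ⊥); enqueue [1]
  #4 pop 3: in=⊤ → ⊤ (was 0); enqueue [2]
  #5 pop 4: in=⊤ → ⊤ (was +); enqueue []
  #6 pop 1: in=⊤ → ⊤ (was +); enqueue [3]
  #7 pop 2: in=⊤ → ⊤ (no change)
  #8 pop 3: in=⊤ → ⊤ (no change)

Fixpoint:
  val[0] = +
  val[1] = ⊤
  val[2] = ⊤
  val[3] = ⊤
  val[4] = ⊤

no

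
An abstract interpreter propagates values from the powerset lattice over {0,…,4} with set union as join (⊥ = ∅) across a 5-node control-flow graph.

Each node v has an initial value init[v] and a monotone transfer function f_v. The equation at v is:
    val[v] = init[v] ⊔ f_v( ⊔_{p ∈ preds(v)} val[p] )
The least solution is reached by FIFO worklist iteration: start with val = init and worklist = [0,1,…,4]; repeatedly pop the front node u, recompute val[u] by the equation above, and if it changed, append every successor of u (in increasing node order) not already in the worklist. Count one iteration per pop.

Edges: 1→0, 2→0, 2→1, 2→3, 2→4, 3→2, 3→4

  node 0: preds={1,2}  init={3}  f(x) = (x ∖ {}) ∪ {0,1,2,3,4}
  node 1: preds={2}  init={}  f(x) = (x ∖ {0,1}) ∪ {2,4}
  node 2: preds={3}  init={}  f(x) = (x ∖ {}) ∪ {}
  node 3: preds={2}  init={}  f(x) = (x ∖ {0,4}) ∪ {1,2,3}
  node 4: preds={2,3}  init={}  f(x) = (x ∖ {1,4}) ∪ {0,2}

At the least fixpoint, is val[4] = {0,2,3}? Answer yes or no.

yes

Iteration log — 12 steps:
  step 1. node 0  ⊔preds={}  new={0,1,2,3,4}  old={3}  +wl: 
  step 2. node 1  ⊔preds={}  new={2,4}  old={}  +wl: 0
  step 3. node 2  ⊔preds={}  new={}  stable
  step 4. node 3  ⊔preds={}  new={1,2,3}  old={}  +wl: 2
  step 5. node 4  ⊔preds={1,2,3}  new={0,2,3}  old={}  +wl: 
  step 6. node 0  ⊔preds={2,4}  new={0,1,2,3,4}  stable
  step 7. node 2  ⊔preds={1,2,3}  new={1,2,3}  old={}  +wl: 0,1,3,4
  step 8. node 0  ⊔preds={1,2,3,4}  new={0,1,2,3,4}  stable
  step 9. node 1  ⊔preds={1,2,3}  new={2,3,4}  old={2,4}  +wl: 0
  step 10. node 3  ⊔preds={1,2,3}  new={1,2,3}  stable
  step 11. node 4  ⊔preds={1,2,3}  new={0,2,3}  stable
  step 12. node 0  ⊔preds={1,2,3,4}  new={0,1,2,3,4}  stable

Least fixpoint reached:
  node 0: {0,1,2,3,4}
  node 1: {2,3,4}
  node 2: {1,2,3}
  node 3: {1,2,3}
  node 4: {0,2,3}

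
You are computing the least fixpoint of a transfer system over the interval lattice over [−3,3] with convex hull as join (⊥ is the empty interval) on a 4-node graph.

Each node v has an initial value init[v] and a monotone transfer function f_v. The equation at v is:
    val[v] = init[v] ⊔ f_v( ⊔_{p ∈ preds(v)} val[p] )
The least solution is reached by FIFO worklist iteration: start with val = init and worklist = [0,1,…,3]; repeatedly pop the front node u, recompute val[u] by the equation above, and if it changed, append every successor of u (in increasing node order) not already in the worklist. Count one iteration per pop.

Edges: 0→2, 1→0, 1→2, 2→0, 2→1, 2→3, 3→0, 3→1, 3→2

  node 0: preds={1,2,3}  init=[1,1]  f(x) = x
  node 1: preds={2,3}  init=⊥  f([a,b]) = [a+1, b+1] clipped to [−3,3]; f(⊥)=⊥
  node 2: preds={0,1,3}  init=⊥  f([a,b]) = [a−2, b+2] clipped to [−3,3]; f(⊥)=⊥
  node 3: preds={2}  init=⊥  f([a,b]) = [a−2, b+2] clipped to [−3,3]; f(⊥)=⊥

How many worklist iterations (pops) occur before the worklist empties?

10

Iteration log — 10 steps:
  step 1. node 0  ⊔preds=⊥  new=[1,1]  stable
  step 2. node 1  ⊔preds=⊥  new=⊥  stable
  step 3. node 2  ⊔preds=[1,1]  new=[-1,3]  old=⊥  +wl: 0,1
  step 4. node 3  ⊔preds=[-1,3]  new=[-3,3]  old=⊥  +wl: 2
  step 5. node 0  ⊔preds=[-3,3]  new=[-3,3]  old=[1,1]  +wl: 
  step 6. node 1  ⊔preds=[-3,3]  new=[-2,3]  old=⊥  +wl: 0
  step 7. node 2  ⊔preds=[-3,3]  new=[-3,3]  old=[-1,3]  +wl: 1,3
  step 8. node 0  ⊔preds=[-3,3]  new=[-3,3]  stable
  step 9. node 1  ⊔preds=[-3,3]  new=[-2,3]  stable
  step 10. node 3  ⊔preds=[-3,3]  new=[-3,3]  stable

Least fixpoint reached:
  node 0: [-3,3]
  node 1: [-2,3]
  node 2: [-3,3]
  node 3: [-3,3]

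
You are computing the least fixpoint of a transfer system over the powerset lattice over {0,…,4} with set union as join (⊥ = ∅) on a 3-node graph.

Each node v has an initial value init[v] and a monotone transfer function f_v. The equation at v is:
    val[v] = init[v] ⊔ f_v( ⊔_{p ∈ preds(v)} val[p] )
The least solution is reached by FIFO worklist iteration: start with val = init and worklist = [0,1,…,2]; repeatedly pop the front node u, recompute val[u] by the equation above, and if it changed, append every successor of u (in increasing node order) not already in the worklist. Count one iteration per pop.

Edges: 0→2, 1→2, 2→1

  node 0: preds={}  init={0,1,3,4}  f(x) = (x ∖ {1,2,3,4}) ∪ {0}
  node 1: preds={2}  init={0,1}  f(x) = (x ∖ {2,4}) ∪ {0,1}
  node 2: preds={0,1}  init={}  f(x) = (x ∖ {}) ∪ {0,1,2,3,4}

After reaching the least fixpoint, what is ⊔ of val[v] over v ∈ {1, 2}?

{0,1,2,3,4}

Iteration log — 5 steps:
  step 1. node 0  ⊔preds={}  new={0,1,3,4}  stable
  step 2. node 1  ⊔preds={}  new={0,1}  stable
  step 3. node 2  ⊔preds={0,1,3,4}  new={0,1,2,3,4}  old={}  +wl: 1
  step 4. node 1  ⊔preds={0,1,2,3,4}  new={0,1,3}  old={0,1}  +wl: 2
  step 5. node 2  ⊔preds={0,1,3,4}  new={0,1,2,3,4}  stable

Least fixpoint reached:
  node 0: {0,1,3,4}
  node 1: {0,1,3}
  node 2: {0,1,2,3,4}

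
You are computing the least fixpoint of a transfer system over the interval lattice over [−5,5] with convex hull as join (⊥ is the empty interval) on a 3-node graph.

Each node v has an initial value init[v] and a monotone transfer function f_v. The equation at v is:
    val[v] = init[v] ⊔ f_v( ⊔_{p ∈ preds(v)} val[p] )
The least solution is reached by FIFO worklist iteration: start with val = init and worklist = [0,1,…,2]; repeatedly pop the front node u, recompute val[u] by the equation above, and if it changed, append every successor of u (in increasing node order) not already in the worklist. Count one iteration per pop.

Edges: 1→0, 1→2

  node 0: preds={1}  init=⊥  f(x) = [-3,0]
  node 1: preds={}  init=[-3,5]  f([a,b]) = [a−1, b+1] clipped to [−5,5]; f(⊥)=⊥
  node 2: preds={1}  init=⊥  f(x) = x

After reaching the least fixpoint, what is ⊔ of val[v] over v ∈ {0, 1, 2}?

Worklist (3 pops):
  #1 pop 0: in=[-3,5] → [-3,0] (was ⊥); enqueue []
  #2 pop 1: in=⊥ → [-3,5] (no change)
  #3 pop 2: in=[-3,5] → [-3,5] (was ⊥); enqueue []

Fixpoint:
  val[0] = [-3,0]
  val[1] = [-3,5]
  val[2] = [-3,5]

[-3,5]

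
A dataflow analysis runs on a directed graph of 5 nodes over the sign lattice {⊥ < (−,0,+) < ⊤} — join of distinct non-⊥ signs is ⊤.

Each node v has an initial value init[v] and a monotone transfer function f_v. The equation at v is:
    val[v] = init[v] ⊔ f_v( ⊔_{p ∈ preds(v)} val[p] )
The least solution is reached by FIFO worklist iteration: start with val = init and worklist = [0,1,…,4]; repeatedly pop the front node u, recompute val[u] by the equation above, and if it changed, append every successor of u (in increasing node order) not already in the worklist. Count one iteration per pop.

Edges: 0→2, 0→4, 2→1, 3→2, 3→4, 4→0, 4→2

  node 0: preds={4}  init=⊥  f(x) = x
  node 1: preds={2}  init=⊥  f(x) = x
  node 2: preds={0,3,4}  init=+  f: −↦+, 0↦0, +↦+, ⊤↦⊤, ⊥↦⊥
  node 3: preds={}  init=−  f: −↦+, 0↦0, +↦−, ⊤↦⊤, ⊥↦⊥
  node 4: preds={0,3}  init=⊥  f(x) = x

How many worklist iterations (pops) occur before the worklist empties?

Iteration log — 8 steps:
  step 1. node 0  ⊔preds=⊥  new=⊥  stable
  step 2. node 1  ⊔preds=+  new=+  old=⊥  +wl: 
  step 3. node 2  ⊔preds=−  new=+  stable
  step 4. node 3  ⊔preds=⊥  new=−  stable
  step 5. node 4  ⊔preds=−  new=−  old=⊥  +wl: 0,2
  step 6. node 0  ⊔preds=−  new=−  old=⊥  +wl: 4
  step 7. node 2  ⊔preds=−  new=+  stable
  step 8. node 4  ⊔preds=−  new=−  stable

Least fixpoint reached:
  node 0: −
  node 1: +
  node 2: +
  node 3: −
  node 4: −

8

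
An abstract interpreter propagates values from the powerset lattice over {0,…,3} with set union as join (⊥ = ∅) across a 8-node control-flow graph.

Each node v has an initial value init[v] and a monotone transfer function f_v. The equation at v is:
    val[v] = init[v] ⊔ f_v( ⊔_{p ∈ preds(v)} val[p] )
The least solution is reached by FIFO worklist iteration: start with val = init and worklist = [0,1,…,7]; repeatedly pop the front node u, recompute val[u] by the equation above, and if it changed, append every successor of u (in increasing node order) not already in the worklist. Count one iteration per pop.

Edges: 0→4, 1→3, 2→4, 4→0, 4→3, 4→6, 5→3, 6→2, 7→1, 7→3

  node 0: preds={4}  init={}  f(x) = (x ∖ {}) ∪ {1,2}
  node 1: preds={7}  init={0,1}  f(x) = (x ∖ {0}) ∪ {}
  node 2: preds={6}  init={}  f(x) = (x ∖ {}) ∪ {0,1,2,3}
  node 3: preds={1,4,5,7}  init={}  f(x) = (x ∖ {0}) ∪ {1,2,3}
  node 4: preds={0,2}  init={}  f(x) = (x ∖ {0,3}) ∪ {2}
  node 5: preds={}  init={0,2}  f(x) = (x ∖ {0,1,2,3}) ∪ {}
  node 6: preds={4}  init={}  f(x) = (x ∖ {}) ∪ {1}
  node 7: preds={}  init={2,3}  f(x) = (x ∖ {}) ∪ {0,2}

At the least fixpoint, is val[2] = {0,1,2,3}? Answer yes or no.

yes

Trace (12 dequeues):
  [1] u=0 | in {} | out {1,2} | prev {} | push {}
  [2] u=1 | in {2,3} | out {0,1,2,3} | prev {0,1} | push {}
  [3] u=2 | in {} | out {0,1,2,3} | prev {} | push {}
  [4] u=3 | in {0,1,2,3} | out {1,2,3} | prev {} | push {}
  [5] u=4 | in {0,1,2,3} | out {1,2} | prev {} | push {0,3}
  [6] u=5 | in {} | out {0,2} | ==
  [7] u=6 | in {1,2} | out {1,2} | prev {} | push {2}
  [8] u=7 | in {} | out {0,2,3} | prev {2,3} | push {1}
  [9] u=0 | in {1,2} | out {1,2} | ==
  [10] u=3 | in {0,1,2,3} | out {1,2,3} | ==
  [11] u=2 | in {1,2} | out {0,1,2,3} | ==
  [12] u=1 | in {0,2,3} | out {0,1,2,3} | ==

Converged values:
  [0] {1,2}
  [1] {0,1,2,3}
  [2] {0,1,2,3}
  [3] {1,2,3}
  [4] {1,2}
  [5] {0,2}
  [6] {1,2}
  [7] {0,2,3}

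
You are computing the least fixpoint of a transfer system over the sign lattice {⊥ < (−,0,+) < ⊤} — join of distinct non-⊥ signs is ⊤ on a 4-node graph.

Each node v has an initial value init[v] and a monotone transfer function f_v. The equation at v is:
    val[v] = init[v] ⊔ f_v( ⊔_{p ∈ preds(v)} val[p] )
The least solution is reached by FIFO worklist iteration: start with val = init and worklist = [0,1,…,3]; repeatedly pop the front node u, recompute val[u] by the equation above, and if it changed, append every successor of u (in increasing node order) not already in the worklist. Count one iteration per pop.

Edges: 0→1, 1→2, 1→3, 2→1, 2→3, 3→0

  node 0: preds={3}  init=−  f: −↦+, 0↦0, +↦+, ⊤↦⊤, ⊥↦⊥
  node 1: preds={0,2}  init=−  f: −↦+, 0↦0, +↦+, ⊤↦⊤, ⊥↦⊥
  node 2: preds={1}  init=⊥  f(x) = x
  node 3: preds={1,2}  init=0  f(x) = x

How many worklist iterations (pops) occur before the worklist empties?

Worklist (6 pops):
  #1 pop 0: in=0 → ⊤ (was −); enqueue []
  #2 pop 1: in=⊤ → ⊤ (was −); enqueue []
  #3 pop 2: in=⊤ → ⊤ (was ⊥); enqueue [1]
  #4 pop 3: in=⊤ → ⊤ (was 0); enqueue [0]
  #5 pop 1: in=⊤ → ⊤ (no change)
  #6 pop 0: in=⊤ → ⊤ (no change)

Fixpoint:
  val[0] = ⊤
  val[1] = ⊤
  val[2] = ⊤
  val[3] = ⊤

6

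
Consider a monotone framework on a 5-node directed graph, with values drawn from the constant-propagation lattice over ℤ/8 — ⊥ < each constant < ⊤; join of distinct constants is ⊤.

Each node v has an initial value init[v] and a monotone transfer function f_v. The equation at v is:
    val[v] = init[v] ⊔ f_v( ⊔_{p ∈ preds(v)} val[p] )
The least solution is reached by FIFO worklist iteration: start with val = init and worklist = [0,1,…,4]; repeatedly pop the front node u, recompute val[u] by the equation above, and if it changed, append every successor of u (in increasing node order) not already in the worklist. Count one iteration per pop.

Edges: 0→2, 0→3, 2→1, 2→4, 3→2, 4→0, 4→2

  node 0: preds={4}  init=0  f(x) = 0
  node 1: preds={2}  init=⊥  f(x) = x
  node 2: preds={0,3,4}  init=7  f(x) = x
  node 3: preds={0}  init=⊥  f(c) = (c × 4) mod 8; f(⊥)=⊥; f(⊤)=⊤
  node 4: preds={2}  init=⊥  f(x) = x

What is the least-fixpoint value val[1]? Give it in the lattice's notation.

⊤

Trace (8 dequeues):
  [1] u=0 | in ⊥ | out 0 | ==
  [2] u=1 | in 7 | out 7 | prev ⊥ | push {}
  [3] u=2 | in 0 | out ⊤ | prev 7 | push {1}
  [4] u=3 | in 0 | out 0 | prev ⊥ | push {2}
  [5] u=4 | in ⊤ | out ⊤ | prev ⊥ | push {0}
  [6] u=1 | in ⊤ | out ⊤ | prev 7 | push {}
  [7] u=2 | in ⊤ | out ⊤ | ==
  [8] u=0 | in ⊤ | out 0 | ==

Converged values:
  [0] 0
  [1] ⊤
  [2] ⊤
  [3] 0
  [4] ⊤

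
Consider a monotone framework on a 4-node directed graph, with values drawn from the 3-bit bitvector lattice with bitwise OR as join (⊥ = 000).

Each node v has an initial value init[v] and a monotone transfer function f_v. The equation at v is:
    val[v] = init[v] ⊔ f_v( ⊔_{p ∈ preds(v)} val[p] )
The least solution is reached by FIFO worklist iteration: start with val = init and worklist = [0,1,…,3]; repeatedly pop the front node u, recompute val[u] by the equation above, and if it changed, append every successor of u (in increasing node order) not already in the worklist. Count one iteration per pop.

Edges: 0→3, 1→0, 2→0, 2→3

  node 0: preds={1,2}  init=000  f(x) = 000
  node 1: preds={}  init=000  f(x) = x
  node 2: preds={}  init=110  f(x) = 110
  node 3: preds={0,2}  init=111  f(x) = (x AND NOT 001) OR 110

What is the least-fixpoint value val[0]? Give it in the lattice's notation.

Trace (4 dequeues):
  [1] u=0 | in 110 | out 000 | ==
  [2] u=1 | in 000 | out 000 | ==
  [3] u=2 | in 000 | out 110 | ==
  [4] u=3 | in 110 | out 111 | ==

Converged values:
  [0] 000
  [1] 000
  [2] 110
  [3] 111

000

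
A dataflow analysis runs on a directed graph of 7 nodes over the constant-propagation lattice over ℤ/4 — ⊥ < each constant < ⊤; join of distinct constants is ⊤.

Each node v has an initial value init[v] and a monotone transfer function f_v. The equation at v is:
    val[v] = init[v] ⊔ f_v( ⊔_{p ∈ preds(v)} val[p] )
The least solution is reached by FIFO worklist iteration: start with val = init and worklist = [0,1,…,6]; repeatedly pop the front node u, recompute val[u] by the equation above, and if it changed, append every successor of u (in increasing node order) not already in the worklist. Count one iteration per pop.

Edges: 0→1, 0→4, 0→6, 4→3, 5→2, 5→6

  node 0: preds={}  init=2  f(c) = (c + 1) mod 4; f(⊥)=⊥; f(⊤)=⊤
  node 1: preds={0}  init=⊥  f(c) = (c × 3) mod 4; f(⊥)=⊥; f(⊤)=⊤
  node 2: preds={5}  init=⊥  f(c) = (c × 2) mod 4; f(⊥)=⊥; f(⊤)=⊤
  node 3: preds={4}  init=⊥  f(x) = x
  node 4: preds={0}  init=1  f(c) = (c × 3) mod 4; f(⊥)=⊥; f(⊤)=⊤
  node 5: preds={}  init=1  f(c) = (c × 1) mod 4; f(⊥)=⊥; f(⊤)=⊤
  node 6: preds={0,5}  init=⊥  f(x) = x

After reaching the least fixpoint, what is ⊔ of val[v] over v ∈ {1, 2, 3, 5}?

⊤

Trace (8 dequeues):
  [1] u=0 | in ⊥ | out 2 | ==
  [2] u=1 | in 2 | out 2 | prev ⊥ | push {}
  [3] u=2 | in 1 | out 2 | prev ⊥ | push {}
  [4] u=3 | in 1 | out 1 | prev ⊥ | push {}
  [5] u=4 | in 2 | out ⊤ | prev 1 | push {3}
  [6] u=5 | in ⊥ | out 1 | ==
  [7] u=6 | in ⊤ | out ⊤ | prev ⊥ | push {}
  [8] u=3 | in ⊤ | out ⊤ | prev 1 | push {}

Converged values:
  [0] 2
  [1] 2
  [2] 2
  [3] ⊤
  [4] ⊤
  [5] 1
  [6] ⊤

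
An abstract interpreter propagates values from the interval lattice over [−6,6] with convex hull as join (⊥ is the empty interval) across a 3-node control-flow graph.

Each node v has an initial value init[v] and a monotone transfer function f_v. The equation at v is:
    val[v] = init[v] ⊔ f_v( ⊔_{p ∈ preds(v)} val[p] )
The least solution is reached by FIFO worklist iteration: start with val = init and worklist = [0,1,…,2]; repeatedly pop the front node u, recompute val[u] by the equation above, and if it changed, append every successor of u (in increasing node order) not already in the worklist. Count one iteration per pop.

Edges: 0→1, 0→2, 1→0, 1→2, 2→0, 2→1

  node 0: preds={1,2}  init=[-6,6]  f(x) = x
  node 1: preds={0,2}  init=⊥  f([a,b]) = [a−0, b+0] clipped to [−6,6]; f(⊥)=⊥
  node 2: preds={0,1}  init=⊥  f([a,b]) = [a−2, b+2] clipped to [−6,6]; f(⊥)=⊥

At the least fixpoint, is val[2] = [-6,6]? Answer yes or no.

Trace (5 dequeues):
  [1] u=0 | in ⊥ | out [-6,6] | ==
  [2] u=1 | in [-6,6] | out [-6,6] | prev ⊥ | push {0}
  [3] u=2 | in [-6,6] | out [-6,6] | prev ⊥ | push {1}
  [4] u=0 | in [-6,6] | out [-6,6] | ==
  [5] u=1 | in [-6,6] | out [-6,6] | ==

Converged values:
  [0] [-6,6]
  [1] [-6,6]
  [2] [-6,6]

yes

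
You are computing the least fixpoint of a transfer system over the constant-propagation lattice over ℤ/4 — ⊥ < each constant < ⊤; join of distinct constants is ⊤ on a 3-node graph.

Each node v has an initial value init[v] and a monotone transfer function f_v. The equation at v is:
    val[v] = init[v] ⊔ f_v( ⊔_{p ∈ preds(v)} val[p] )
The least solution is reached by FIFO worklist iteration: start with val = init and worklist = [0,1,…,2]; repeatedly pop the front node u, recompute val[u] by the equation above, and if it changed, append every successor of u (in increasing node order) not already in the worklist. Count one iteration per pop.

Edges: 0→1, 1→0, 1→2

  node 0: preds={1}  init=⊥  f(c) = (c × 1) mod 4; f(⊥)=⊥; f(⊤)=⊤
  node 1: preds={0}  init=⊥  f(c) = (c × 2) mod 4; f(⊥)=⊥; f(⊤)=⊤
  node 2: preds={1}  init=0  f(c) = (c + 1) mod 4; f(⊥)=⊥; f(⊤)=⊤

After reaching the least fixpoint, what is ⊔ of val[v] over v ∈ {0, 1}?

⊥

Trace (3 dequeues):
  [1] u=0 | in ⊥ | out ⊥ | ==
  [2] u=1 | in ⊥ | out ⊥ | ==
  [3] u=2 | in ⊥ | out 0 | ==

Converged values:
  [0] ⊥
  [1] ⊥
  [2] 0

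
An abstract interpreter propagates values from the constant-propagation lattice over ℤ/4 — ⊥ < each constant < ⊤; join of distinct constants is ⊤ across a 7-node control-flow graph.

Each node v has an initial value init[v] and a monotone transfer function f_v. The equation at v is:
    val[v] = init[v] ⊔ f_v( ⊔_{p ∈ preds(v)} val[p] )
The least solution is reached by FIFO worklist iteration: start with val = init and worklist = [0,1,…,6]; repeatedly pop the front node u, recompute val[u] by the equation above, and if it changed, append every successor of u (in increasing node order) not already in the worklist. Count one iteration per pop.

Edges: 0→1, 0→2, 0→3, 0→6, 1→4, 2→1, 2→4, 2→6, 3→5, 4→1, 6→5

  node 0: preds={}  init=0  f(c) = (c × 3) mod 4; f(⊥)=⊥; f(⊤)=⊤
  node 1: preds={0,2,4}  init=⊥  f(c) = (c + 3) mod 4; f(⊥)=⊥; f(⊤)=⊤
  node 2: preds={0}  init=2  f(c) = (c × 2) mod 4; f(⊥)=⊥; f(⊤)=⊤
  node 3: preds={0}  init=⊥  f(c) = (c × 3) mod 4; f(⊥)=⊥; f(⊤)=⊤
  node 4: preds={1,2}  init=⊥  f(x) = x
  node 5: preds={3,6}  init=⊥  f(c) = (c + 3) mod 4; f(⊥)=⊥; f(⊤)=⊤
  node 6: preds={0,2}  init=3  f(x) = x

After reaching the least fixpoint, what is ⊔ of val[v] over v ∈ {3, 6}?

⊤

Trace (9 dequeues):
  [1] u=0 | in ⊥ | out 0 | ==
  [2] u=1 | in ⊤ | out ⊤ | prev ⊥ | push {}
  [3] u=2 | in 0 | out ⊤ | prev 2 | push {1}
  [4] u=3 | in 0 | out 0 | prev ⊥ | push {}
  [5] u=4 | in ⊤ | out ⊤ | prev ⊥ | push {}
  [6] u=5 | in ⊤ | out ⊤ | prev ⊥ | push {}
  [7] u=6 | in ⊤ | out ⊤ | prev 3 | push {5}
  [8] u=1 | in ⊤ | out ⊤ | ==
  [9] u=5 | in ⊤ | out ⊤ | ==

Converged values:
  [0] 0
  [1] ⊤
  [2] ⊤
  [3] 0
  [4] ⊤
  [5] ⊤
  [6] ⊤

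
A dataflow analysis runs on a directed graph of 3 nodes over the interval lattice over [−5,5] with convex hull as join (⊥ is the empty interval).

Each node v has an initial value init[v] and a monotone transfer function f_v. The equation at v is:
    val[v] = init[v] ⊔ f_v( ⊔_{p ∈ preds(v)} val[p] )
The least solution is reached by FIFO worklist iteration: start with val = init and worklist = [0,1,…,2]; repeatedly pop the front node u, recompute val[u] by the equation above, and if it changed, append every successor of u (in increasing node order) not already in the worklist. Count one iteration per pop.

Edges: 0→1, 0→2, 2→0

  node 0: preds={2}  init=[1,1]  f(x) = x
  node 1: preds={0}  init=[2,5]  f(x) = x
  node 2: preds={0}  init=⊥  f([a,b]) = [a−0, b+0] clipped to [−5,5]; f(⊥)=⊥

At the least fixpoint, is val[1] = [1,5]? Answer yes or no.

Iteration log — 4 steps:
  step 1. node 0  ⊔preds=⊥  new=[1,1]  stable
  step 2. node 1  ⊔preds=[1,1]  new=[1,5]  old=[2,5]  +wl: 
  step 3. node 2  ⊔preds=[1,1]  new=[1,1]  old=⊥  +wl: 0
  step 4. node 0  ⊔preds=[1,1]  new=[1,1]  stable

Least fixpoint reached:
  node 0: [1,1]
  node 1: [1,5]
  node 2: [1,1]

yes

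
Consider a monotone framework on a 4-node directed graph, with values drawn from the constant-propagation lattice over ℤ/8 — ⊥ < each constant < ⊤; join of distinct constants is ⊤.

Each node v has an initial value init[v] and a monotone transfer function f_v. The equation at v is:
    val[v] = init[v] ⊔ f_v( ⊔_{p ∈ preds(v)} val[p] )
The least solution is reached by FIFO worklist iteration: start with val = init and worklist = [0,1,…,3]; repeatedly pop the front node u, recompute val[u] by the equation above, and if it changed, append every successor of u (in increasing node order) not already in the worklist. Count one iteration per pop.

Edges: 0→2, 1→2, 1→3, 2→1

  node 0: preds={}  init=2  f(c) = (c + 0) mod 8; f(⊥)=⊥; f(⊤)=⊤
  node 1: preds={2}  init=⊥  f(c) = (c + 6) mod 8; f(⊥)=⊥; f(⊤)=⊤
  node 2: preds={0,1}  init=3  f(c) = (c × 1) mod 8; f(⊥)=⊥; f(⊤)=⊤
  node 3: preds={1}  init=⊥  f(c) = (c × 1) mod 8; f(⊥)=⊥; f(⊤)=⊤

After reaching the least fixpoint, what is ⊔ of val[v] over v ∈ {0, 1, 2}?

⊤

Worklist (7 pops):
  #1 pop 0: in=⊥ → 2 (no change)
  #2 pop 1: in=3 → 1 (was ⊥); enqueue []
  #3 pop 2: in=⊤ → ⊤ (was 3); enqueue [1]
  #4 pop 3: in=1 → 1 (was ⊥); enqueue []
  #5 pop 1: in=⊤ → ⊤ (was 1); enqueue [2,3]
  #6 pop 2: in=⊤ → ⊤ (no change)
  #7 pop 3: in=⊤ → ⊤ (was 1); enqueue []

Fixpoint:
  val[0] = 2
  val[1] = ⊤
  val[2] = ⊤
  val[3] = ⊤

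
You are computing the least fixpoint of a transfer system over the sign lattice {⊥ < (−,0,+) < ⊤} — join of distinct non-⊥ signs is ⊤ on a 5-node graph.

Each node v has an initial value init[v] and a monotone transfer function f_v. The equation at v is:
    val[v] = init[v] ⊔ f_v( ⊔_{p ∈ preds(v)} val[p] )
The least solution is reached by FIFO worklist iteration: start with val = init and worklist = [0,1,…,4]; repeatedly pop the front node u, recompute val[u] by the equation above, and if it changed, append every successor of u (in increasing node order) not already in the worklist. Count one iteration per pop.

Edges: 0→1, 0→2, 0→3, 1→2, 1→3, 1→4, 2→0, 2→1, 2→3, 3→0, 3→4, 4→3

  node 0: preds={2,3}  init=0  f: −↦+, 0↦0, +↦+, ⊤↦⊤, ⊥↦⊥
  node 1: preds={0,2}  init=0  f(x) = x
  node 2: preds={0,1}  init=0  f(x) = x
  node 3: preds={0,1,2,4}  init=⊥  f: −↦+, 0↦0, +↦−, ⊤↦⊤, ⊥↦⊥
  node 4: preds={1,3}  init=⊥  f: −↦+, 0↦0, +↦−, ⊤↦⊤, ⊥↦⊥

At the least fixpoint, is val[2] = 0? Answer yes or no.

Trace (7 dequeues):
  [1] u=0 | in 0 | out 0 | ==
  [2] u=1 | in 0 | out 0 | ==
  [3] u=2 | in 0 | out 0 | ==
  [4] u=3 | in 0 | out 0 | prev ⊥ | push {0}
  [5] u=4 | in 0 | out 0 | prev ⊥ | push {3}
  [6] u=0 | in 0 | out 0 | ==
  [7] u=3 | in 0 | out 0 | ==

Converged values:
  [0] 0
  [1] 0
  [2] 0
  [3] 0
  [4] 0

yes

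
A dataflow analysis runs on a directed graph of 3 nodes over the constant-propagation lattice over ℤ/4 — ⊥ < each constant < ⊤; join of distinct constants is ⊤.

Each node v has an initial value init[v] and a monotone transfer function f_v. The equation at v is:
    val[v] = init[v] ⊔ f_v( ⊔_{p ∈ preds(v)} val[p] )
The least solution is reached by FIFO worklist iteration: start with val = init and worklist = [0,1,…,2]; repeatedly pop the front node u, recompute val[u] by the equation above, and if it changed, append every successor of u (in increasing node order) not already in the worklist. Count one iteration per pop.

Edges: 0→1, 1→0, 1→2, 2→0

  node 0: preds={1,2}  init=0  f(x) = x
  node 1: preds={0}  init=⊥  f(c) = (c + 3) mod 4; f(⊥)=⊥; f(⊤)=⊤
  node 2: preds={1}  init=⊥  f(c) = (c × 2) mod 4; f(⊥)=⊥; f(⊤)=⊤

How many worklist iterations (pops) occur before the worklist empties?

Iteration log — 8 steps:
  step 1. node 0  ⊔preds=⊥  new=0  stable
  step 2. node 1  ⊔preds=0  new=3  old=⊥  +wl: 0
  step 3. node 2  ⊔preds=3  new=2  old=⊥  +wl: 
  step 4. node 0  ⊔preds=⊤  new=⊤  old=0  +wl: 1
  step 5. node 1  ⊔preds=⊤  new=⊤  old=3  +wl: 0,2
  step 6. node 0  ⊔preds=⊤  new=⊤  stable
  step 7. node 2  ⊔preds=⊤  new=⊤  old=2  +wl: 0
  step 8. node 0  ⊔preds=⊤  new=⊤  stable

Least fixpoint reached:
  node 0: ⊤
  node 1: ⊤
  node 2: ⊤

8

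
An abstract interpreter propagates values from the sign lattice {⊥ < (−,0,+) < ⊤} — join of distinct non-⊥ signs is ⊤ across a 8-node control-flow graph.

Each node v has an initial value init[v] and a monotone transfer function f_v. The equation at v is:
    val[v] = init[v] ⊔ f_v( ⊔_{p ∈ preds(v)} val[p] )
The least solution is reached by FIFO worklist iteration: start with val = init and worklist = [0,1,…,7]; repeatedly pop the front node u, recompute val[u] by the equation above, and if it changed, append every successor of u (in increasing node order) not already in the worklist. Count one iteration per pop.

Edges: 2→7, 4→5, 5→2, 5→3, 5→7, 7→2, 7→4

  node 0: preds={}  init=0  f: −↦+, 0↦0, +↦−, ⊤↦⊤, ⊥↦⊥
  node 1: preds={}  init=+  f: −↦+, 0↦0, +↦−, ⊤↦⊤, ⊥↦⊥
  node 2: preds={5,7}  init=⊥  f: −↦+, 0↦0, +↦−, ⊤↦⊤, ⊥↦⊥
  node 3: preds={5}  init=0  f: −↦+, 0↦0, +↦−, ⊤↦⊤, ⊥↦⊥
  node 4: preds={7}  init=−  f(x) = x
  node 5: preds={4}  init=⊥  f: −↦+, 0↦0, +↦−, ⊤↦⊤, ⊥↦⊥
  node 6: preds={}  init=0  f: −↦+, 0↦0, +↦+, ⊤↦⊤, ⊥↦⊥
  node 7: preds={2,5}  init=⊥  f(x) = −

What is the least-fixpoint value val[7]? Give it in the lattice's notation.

−

Iteration log — 12 steps:
  step 1. node 0  ⊔preds=⊥  new=0  stable
  step 2. node 1  ⊔preds=⊥  new=+  stable
  step 3. node 2  ⊔preds=⊥  new=⊥  stable
  step 4. node 3  ⊔preds=⊥  new=0  stable
  step 5. node 4  ⊔preds=⊥  new=−  stable
  step 6. node 5  ⊔preds=−  new=+  old=⊥  +wl: 2,3
  step 7. node 6  ⊔preds=⊥  new=0  stable
  step 8. node 7  ⊔preds=+  new=−  old=⊥  +wl: 4
  step 9. node 2  ⊔preds=⊤  new=⊤  old=⊥  +wl: 7
  step 10. node 3  ⊔preds=+  new=⊤  old=0  +wl: 
  step 11. node 4  ⊔preds=−  new=−  stable
  step 12. node 7  ⊔preds=⊤  new=−  stable

Least fixpoint reached:
  node 0: 0
  node 1: +
  node 2: ⊤
  node 3: ⊤
  node 4: −
  node 5: +
  node 6: 0
  node 7: −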